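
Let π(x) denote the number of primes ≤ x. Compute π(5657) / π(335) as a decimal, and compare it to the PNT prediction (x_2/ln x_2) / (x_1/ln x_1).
π(5657)/π(335) = 745/67 ≈ 11.1194;  PNT prediction ≈ 11.3627.

π(335) = 67 and π(5657) = 745, so π(5657)/π(335) ≈ 11.1194. The PNT-predicted ratio is (5657/ln(5657)) / (335/ln(335)) ≈ 11.3627. The two agree to within a few percent, as expected.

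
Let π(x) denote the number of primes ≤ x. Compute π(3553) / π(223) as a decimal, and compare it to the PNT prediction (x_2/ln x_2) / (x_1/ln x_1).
π(3553)/π(223) = 497/48 ≈ 10.3542;  PNT prediction ≈ 10.5376.

π(223) = 48 and π(3553) = 497, so π(3553)/π(223) ≈ 10.3542. The PNT-predicted ratio is (3553/ln(3553)) / (223/ln(223)) ≈ 10.5376. The two agree to within a few percent, as expected.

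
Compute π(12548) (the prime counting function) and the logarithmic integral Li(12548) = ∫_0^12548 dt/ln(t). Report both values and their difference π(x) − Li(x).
π(12548) = 1499;  Li(12548) ≈ 1519.30;  π(x) − Li(x) ≈ -20.30.

Direct count of primes ≤ 12548 gives π(12548) = 1499. Numerical evaluation of the logarithmic integral gives Li(12548) ≈ 1519.30. The difference π(x) − Li(x) ≈ -20.30 is typically negative for small/moderate x (Li(x) overestimates), though Littlewood's theorem shows this sign changes infinitely often.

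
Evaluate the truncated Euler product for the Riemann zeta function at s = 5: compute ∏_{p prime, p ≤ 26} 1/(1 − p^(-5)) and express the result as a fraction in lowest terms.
∏ = 582482264223124461788463317320875/561738592476112179351889397970176

The primes p ≤ 26 are [2, 3, 5, 7, 11, 13, 17, 19, 23]. For each prime, (1 − 1/p^5)^(-1) = p^5 / (p^5 − 1). The product is (1 − 1/2^5)^(-1), (1 − 1/3^5)^(-1), (1 − 1/5^5)^(-1), (1 − 1/7^5)^(-1), (1 − 1/11^5)^(-1), (1 − 1/13^5)^(-1), (1 − 1/17^5)^(-1), (1 − 1/19^5)^(-1), (1 − 1/23^5)^(-1) = ∏ p^5 / (p^5 − 1) = 582482264223124461788463317320875/561738592476112179351889397970176.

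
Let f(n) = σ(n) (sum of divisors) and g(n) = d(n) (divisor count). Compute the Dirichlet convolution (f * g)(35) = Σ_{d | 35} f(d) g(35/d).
(σ * d)(35) = 80

Divisors of 35: [1, 5, 7, 35]. For each d | 35:
  d = 1: σ(1) · d(35/1) = 1 · 4 = 4
  d = 5: σ(5) · d(35/5) = 6 · 2 = 12
  d = 7: σ(7) · d(35/7) = 8 · 2 = 16
  d = 35: σ(35) · d(35/35) = 48 · 1 = 48
Summing: (σ * d)(35) = 4 + 12 + 16 + 48 = 80.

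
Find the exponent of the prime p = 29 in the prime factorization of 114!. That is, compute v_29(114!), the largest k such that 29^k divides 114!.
v_29(114!) = 3

Legendre's formula: v_p(n!) = Σ_{k ≥ 1} ⌊n / p^k⌋. For p = 29, n = 114, the terms are:
  ⌊114/29^1⌋ = ⌊114/29⌋ = 3
(the next term ⌊114/29^2⌋ = 0, terminating the sum). Summing: v_29(114!) = 3 = 3.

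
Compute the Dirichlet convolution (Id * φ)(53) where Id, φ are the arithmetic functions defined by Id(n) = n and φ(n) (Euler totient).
(Id * φ)(53) = 105

Divisors of 53: [1, 53]. For each d | 53:
  d = 1: Id(1) · φ(53/1) = 1 · 52 = 52
  d = 53: Id(53) · φ(53/53) = 53 · 1 = 53
Summing: (Id * φ)(53) = 52 + 53 = 105.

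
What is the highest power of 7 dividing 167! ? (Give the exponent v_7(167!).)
v_7(167!) = 26

Legendre's formula: v_p(n!) = Σ_{k ≥ 1} ⌊n / p^k⌋. For p = 7, n = 167, the terms are:
  ⌊167/7^1⌋ = ⌊167/7⌋ = 23
  ⌊167/7^2⌋ = ⌊167/49⌋ = 3
(the next term ⌊167/7^3⌋ = 0, terminating the sum). Summing: v_7(167!) = 23 + 3 = 26.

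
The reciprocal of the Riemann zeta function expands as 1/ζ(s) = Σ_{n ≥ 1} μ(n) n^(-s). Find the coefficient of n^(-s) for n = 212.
μ(212) = 0

Factor n = 212 = 2^2 · 53. μ(n) = 0 if any exponent ≥ 2 (not squarefree); otherwise μ(n) = (−1)^{ω(n)} where ω(n) is the number of distinct prime factors. Applying: μ(212) = 0.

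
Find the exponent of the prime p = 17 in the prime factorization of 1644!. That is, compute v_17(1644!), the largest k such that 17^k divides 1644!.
v_17(1644!) = 101

Legendre's formula: v_p(n!) = Σ_{k ≥ 1} ⌊n / p^k⌋. For p = 17, n = 1644, the terms are:
  ⌊1644/17^1⌋ = ⌊1644/17⌋ = 96
  ⌊1644/17^2⌋ = ⌊1644/289⌋ = 5
(the next term ⌊1644/17^3⌋ = 0, terminating the sum). Summing: v_17(1644!) = 96 + 5 = 101.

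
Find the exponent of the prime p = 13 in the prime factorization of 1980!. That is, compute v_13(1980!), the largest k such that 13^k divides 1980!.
v_13(1980!) = 163

Legendre's formula: v_p(n!) = Σ_{k ≥ 1} ⌊n / p^k⌋. For p = 13, n = 1980, the terms are:
  ⌊1980/13^1⌋ = ⌊1980/13⌋ = 152
  ⌊1980/13^2⌋ = ⌊1980/169⌋ = 11
(the next term ⌊1980/13^3⌋ = 0, terminating the sum). Summing: v_13(1980!) = 152 + 11 = 163.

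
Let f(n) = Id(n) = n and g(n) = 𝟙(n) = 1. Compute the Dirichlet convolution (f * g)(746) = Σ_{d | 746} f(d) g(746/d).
(Id * 𝟙)(746) = 1122

Divisors of 746: [1, 2, 373, 746]. For each d | 746:
  d = 1: Id(1) · 𝟙(746/1) = 1 · 1 = 1
  d = 2: Id(2) · 𝟙(746/2) = 2 · 1 = 2
  d = 373: Id(373) · 𝟙(746/373) = 373 · 1 = 373
  d = 746: Id(746) · 𝟙(746/746) = 746 · 1 = 746
Summing: (Id * 𝟙)(746) = 1 + 2 + 373 + 746 = 1122.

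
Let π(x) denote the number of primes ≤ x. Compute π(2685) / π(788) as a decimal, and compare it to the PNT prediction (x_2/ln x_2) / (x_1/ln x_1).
π(2685)/π(788) = 389/138 ≈ 2.8188;  PNT prediction ≈ 2.8783.

π(788) = 138 and π(2685) = 389, so π(2685)/π(788) ≈ 2.8188. The PNT-predicted ratio is (2685/ln(2685)) / (788/ln(788)) ≈ 2.8783. The two agree to within a few percent, as expected.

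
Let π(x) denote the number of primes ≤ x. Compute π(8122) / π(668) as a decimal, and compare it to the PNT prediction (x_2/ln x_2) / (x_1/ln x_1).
π(8122)/π(668) = 1021/121 ≈ 8.4380;  PNT prediction ≈ 8.7848.

π(668) = 121 and π(8122) = 1021, so π(8122)/π(668) ≈ 8.4380. The PNT-predicted ratio is (8122/ln(8122)) / (668/ln(668)) ≈ 8.7848. The two agree to within a few percent, as expected.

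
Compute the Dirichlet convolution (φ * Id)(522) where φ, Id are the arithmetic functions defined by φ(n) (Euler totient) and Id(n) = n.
(φ * Id)(522) = 3591

Divisors of 522: [1, 2, 3, 6, 9, 18, 29, 58, 87, 174, 261, 522]. For each d | 522:
  d = 1: φ(1) · Id(522/1) = 1 · 522 = 522
  d = 2: φ(2) · Id(522/2) = 1 · 261 = 261
  d = 3: φ(3) · Id(522/3) = 2 · 174 = 348
  d = 6: φ(6) · Id(522/6) = 2 · 87 = 174
  d = 9: φ(9) · Id(522/9) = 6 · 58 = 348
  d = 18: φ(18) · Id(522/18) = 6 · 29 = 174
  d = 29: φ(29) · Id(522/29) = 28 · 18 = 504
  d = 58: φ(58) · Id(522/58) = 28 · 9 = 252
  d = 87: φ(87) · Id(522/87) = 56 · 6 = 336
  d = 174: φ(174) · Id(522/174) = 56 · 3 = 168
  d = 261: φ(261) · Id(522/261) = 168 · 2 = 336
  d = 522: φ(522) · Id(522/522) = 168 · 1 = 168
Summing: (φ * Id)(522) = 522 + 261 + 348 + 174 + 348 + 174 + 504 + 252 + 336 + 168 + 336 + 168 = 3591.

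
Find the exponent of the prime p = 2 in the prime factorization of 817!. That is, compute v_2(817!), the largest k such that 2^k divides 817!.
v_2(817!) = 812

Legendre's formula: v_p(n!) = Σ_{k ≥ 1} ⌊n / p^k⌋. For p = 2, n = 817, the terms are:
  ⌊817/2^1⌋ = ⌊817/2⌋ = 408
  ⌊817/2^2⌋ = ⌊817/4⌋ = 204
  ⌊817/2^3⌋ = ⌊817/8⌋ = 102
  ⌊817/2^4⌋ = ⌊817/16⌋ = 51
  ⌊817/2^5⌋ = ⌊817/32⌋ = 25
  ⌊817/2^6⌋ = ⌊817/64⌋ = 12
  ⌊817/2^7⌋ = ⌊817/128⌋ = 6
  ⌊817/2^8⌋ = ⌊817/256⌋ = 3
  ⌊817/2^9⌋ = ⌊817/512⌋ = 1
(the next term ⌊817/2^10⌋ = 0, terminating the sum). Summing: v_2(817!) = 408 + 204 + 102 + 51 + 25 + 12 + 6 + 3 + 1 = 812.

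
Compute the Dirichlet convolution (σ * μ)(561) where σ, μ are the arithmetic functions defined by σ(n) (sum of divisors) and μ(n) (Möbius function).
(σ * μ)(561) = 561

Divisors of 561: [1, 3, 11, 17, 33, 51, 187, 561]. For each d | 561:
  d = 1: σ(1) · μ(561/1) = 1 · -1 = -1
  d = 3: σ(3) · μ(561/3) = 4 · 1 = 4
  d = 11: σ(11) · μ(561/11) = 12 · 1 = 12
  d = 17: σ(17) · μ(561/17) = 18 · 1 = 18
  d = 33: σ(33) · μ(561/33) = 48 · -1 = -48
  d = 51: σ(51) · μ(561/51) = 72 · -1 = -72
  d = 187: σ(187) · μ(561/187) = 216 · -1 = -216
  d = 561: σ(561) · μ(561/561) = 864 · 1 = 864
Summing: (σ * μ)(561) = -1 + 4 + 12 + 18 + -48 + -72 + -216 + 864 = 561.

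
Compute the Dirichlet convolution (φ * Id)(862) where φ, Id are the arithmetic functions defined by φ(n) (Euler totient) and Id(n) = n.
(φ * Id)(862) = 2583

Divisors of 862: [1, 2, 431, 862]. For each d | 862:
  d = 1: φ(1) · Id(862/1) = 1 · 862 = 862
  d = 2: φ(2) · Id(862/2) = 1 · 431 = 431
  d = 431: φ(431) · Id(862/431) = 430 · 2 = 860
  d = 862: φ(862) · Id(862/862) = 430 · 1 = 430
Summing: (φ * Id)(862) = 862 + 431 + 860 + 430 = 2583.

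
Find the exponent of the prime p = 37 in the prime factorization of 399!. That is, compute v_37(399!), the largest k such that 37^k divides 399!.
v_37(399!) = 10

Legendre's formula: v_p(n!) = Σ_{k ≥ 1} ⌊n / p^k⌋. For p = 37, n = 399, the terms are:
  ⌊399/37^1⌋ = ⌊399/37⌋ = 10
(the next term ⌊399/37^2⌋ = 0, terminating the sum). Summing: v_37(399!) = 10 = 10.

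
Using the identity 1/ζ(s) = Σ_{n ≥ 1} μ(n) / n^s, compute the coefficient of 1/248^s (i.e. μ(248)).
μ(248) = 0

Factor n = 248 = 2^3 · 31. μ(n) = 0 if any exponent ≥ 2 (not squarefree); otherwise μ(n) = (−1)^{ω(n)} where ω(n) is the number of distinct prime factors. Applying: μ(248) = 0.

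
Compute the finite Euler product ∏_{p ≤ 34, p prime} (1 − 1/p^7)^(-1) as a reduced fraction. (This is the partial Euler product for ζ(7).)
∏ = 37031956963631386906046525229438701635098769061332515193389940565625/36725327022248259763071767483224373757798563246158812707599806493184

The primes p ≤ 34 are [2, 3, 5, 7, 11, 13, 17, 19, 23, 29, 31]. For each prime, (1 − 1/p^7)^(-1) = p^7 / (p^7 − 1). The product is (1 − 1/2^7)^(-1), (1 − 1/3^7)^(-1), (1 − 1/5^7)^(-1), (1 − 1/7^7)^(-1), (1 − 1/11^7)^(-1), (1 − 1/13^7)^(-1), (1 − 1/17^7)^(-1), (1 − 1/19^7)^(-1), (1 − 1/23^7)^(-1), (1 − 1/29^7)^(-1), (1 − 1/31^7)^(-1) = ∏ p^7 / (p^7 − 1) = 37031956963631386906046525229438701635098769061332515193389940565625/36725327022248259763071767483224373757798563246158812707599806493184.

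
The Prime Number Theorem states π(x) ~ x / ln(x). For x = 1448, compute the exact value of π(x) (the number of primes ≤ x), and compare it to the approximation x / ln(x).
π(1448) = 229;  x/ln(x) ≈ 198.96;  relative error ≈ 13.12%.

Directly count primes up to 1448: π(1448) = 229. The PNT approximation gives 1448/ln(1448) ≈ 1448/7.27794 ≈ 198.96. Relative error (π(x) − x/ln(x)) / π(x) ≈ 13.12%; the approximation is known to undercount slightly (Li(x) is a better estimate).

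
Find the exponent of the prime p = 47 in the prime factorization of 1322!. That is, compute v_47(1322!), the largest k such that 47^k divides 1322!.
v_47(1322!) = 28

Legendre's formula: v_p(n!) = Σ_{k ≥ 1} ⌊n / p^k⌋. For p = 47, n = 1322, the terms are:
  ⌊1322/47^1⌋ = ⌊1322/47⌋ = 28
(the next term ⌊1322/47^2⌋ = 0, terminating the sum). Summing: v_47(1322!) = 28 = 28.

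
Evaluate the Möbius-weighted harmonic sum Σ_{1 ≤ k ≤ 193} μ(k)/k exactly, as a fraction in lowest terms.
Σ μ(k)/k = -108331500605437710950785418534567110833343304074627982892699160353081840668/5235852010307657411589875040665398779019326387416343637163262528826681857165

Values of μ(k) for 1 ≤ k ≤ 193: μ(1) = 1, μ(2) = -1, μ(3) = -1, μ(5) = -1, μ(6) = 1, μ(7) = -1, μ(10) = 1, μ(11) = -1, μ(13) = -1, μ(14) = 1, μ(15) = 1, μ(17) = -1, μ(19) = -1, μ(21) = 1, μ(22) = 1, μ(23) = -1, μ(26) = 1, μ(29) = -1, μ(30) = -1, μ(31) = -1, μ(33) = 1, μ(34) = 1, μ(35) = 1, μ(37) = -1, μ(38) = 1, μ(39) = 1, μ(41) = -1, μ(42) = -1, μ(43) = -1, μ(46) = 1, μ(47) = -1, μ(51) = 1, μ(53) = -1, μ(55) = 1, μ(57) = 1, μ(58) = 1, μ(59) = -1, μ(61) = -1, μ(62) = 1, μ(65) = 1, μ(66) = -1, μ(67) = -1, μ(69) = 1, μ(70) = -1, μ(71) = -1, μ(73) = -1, μ(74) = 1, μ(77) = 1, μ(78) = -1, μ(79) = -1, μ(82) = 1, μ(83) = -1, μ(85) = 1, μ(86) = 1, μ(87) = 1, μ(89) = -1, μ(91) = 1, μ(93) = 1, μ(94) = 1, μ(95) = 1, μ(97) = -1, μ(101) = -1, μ(102) = -1, μ(103) = -1, μ(105) = -1, μ(106) = 1, μ(107) = -1, μ(109) = -1, μ(110) = -1, μ(111) = 1, μ(113) = -1, μ(114) = -1, μ(115) = 1, μ(118) = 1, μ(119) = 1, μ(122) = 1, μ(123) = 1, μ(127) = -1, μ(129) = 1, μ(130) = -1, μ(131) = -1, μ(133) = 1, μ(134) = 1, μ(137) = -1, μ(138) = -1, μ(139) = -1, μ(141) = 1, μ(142) = 1, μ(143) = 1, μ(145) = 1, μ(146) = 1, μ(149) = -1, μ(151) = -1, μ(154) = -1, μ(155) = 1, μ(157) = -1, μ(158) = 1, μ(159) = 1, μ(161) = 1, μ(163) = -1, μ(165) = -1, μ(166) = 1, μ(167) = -1, μ(170) = -1, μ(173) = -1, μ(174) = -1, μ(177) = 1, μ(178) = 1, μ(179) = -1, μ(181) = -1, μ(182) = -1, μ(183) = 1, μ(185) = 1, μ(186) = -1, μ(187) = 1, μ(190) = -1, μ(191) = -1, μ(193) = -1, with μ = 0 on non-squarefree integers. Summing μ(k)/k for k where μ(k) ≠ 0 gives -108331500605437710950785418534567110833343304074627982892699160353081840668/5235852010307657411589875040665398779019326387416343637163262528826681857165 ≈ -0.0207. (PNT ⟺ this sum → 0 as n → ∞.)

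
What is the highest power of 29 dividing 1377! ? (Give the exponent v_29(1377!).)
v_29(1377!) = 48

Legendre's formula: v_p(n!) = Σ_{k ≥ 1} ⌊n / p^k⌋. For p = 29, n = 1377, the terms are:
  ⌊1377/29^1⌋ = ⌊1377/29⌋ = 47
  ⌊1377/29^2⌋ = ⌊1377/841⌋ = 1
(the next term ⌊1377/29^3⌋ = 0, terminating the sum). Summing: v_29(1377!) = 47 + 1 = 48.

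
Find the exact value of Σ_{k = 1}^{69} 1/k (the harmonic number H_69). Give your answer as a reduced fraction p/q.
H_69 = 42409610330030873613929048033/8801320137209899102584580800

Direct summation: H_69 = 1 + 1/2 + ... + 1/69. The least common denominator is lcm(1, ..., 69) = 79211881234889091923261227200; over this denominator the numerator is 79211881234889091923261227200 + 39605940617444545961630613600 + 26403960411629697307753742400 + 19802970308722272980815306800 + 15842376246977818384652245440 + 13201980205814848653876871200 + 11315983033555584560465889600 + 9901485154361136490407653400 + 8801320137209899102584580800 + 7921188123488909192326122720 + 7201080112262644720296475200 + 6600990102907424326938435600 + 6093221633453007071020094400 + 5657991516777792280232944800 + 5280792082325939461550748480 + 4950742577180568245203826700 + 4659522425581711289603601600 + 4400660068604949551292290400 + 4169046380783636417013748800 + 3960594061744454596163061360 + 3771994344518528186821963200 + 3600540056131322360148237600 + 3443994836299525735793966400 + 3300495051453712163469217800 + 3168475249395563676930449088 + 3046610816726503535510047200 + 2933773379069966367528193600 + 2828995758388896140116472400 + 2731444180513416962871076800 + 2640396041162969730775374240 + 2555221975319002965266491200 + 2475371288590284122601913350 + 2400360037420881573432158400 + 2329761212790855644801800800 + 2263196606711116912093177920 + 2200330034302474775646145200 + 2140861654997002484412465600 + 2084523190391818208506874400 + 2031073877817669023673364800 + 1980297030872227298081530680 + 1931997103289977851786859200 + 1885997172259264093410981600 + 1842136772904397486587470400 + 1800270028065661180074118800 + 1760264027441979820516916160 + 1721997418149762867896983200 + 1685359175210406211133217600 + 1650247525726856081734608900 + 1616569004793654937209412800 + 1584237624697781838465224544 + 1553174141860570429867867200 + 1523305408363251767755023600 + 1494563796884699847608702400 + 1466886689534983183764096800 + 1440216022452528944059295040 + 1414497879194448070058236200 + 1389682126927878805671249600 + 1365722090256708481435538400 + 1342574258218459185140020800 + 1320198020581484865387687120 + 1298555430080149047922315200 + 1277610987659501482633245600 + 1257331448172842728940654400 + 1237685644295142061300956675 + 1218644326690601414204018880 + 1200180018710440786716079200 + 1182266884102822267511361600 + 1164880606395427822400900400 + 1147998278766508578597988800 = 381686492970277862525361432297, so H_69 = 381686492970277862525361432297/79211881234889091923261227200; reducing by gcd(381686492970277862525361432297, 79211881234889091923261227200) = 9 gives 42409610330030873613929048033/8801320137209899102584580800 ≈ 4.81855. (The PNT-adjacent estimate ln(69) + γ ≈ 4.81132 matches within O(1/n).)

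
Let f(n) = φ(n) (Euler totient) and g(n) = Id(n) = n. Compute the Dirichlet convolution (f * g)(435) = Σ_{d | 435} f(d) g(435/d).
(φ * Id)(435) = 2565

Divisors of 435: [1, 3, 5, 15, 29, 87, 145, 435]. For each d | 435:
  d = 1: φ(1) · Id(435/1) = 1 · 435 = 435
  d = 3: φ(3) · Id(435/3) = 2 · 145 = 290
  d = 5: φ(5) · Id(435/5) = 4 · 87 = 348
  d = 15: φ(15) · Id(435/15) = 8 · 29 = 232
  d = 29: φ(29) · Id(435/29) = 28 · 15 = 420
  d = 87: φ(87) · Id(435/87) = 56 · 5 = 280
  d = 145: φ(145) · Id(435/145) = 112 · 3 = 336
  d = 435: φ(435) · Id(435/435) = 224 · 1 = 224
Summing: (φ * Id)(435) = 435 + 290 + 348 + 232 + 420 + 280 + 336 + 224 = 2565.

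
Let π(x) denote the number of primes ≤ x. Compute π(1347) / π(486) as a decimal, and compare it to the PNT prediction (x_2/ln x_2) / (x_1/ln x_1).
π(1347)/π(486) = 217/92 ≈ 2.3587;  PNT prediction ≈ 2.3795.

π(486) = 92 and π(1347) = 217, so π(1347)/π(486) ≈ 2.3587. The PNT-predicted ratio is (1347/ln(1347)) / (486/ln(486)) ≈ 2.3795. The two agree to within a few percent, as expected.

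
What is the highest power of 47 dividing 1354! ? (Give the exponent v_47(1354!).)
v_47(1354!) = 28

Legendre's formula: v_p(n!) = Σ_{k ≥ 1} ⌊n / p^k⌋. For p = 47, n = 1354, the terms are:
  ⌊1354/47^1⌋ = ⌊1354/47⌋ = 28
(the next term ⌊1354/47^2⌋ = 0, terminating the sum). Summing: v_47(1354!) = 28 = 28.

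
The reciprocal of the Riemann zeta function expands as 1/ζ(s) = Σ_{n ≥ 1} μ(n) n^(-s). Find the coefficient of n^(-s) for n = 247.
μ(247) = 1

Factor n = 247 = 13 · 19. μ(n) = 0 if any exponent ≥ 2 (not squarefree); otherwise μ(n) = (−1)^{ω(n)} where ω(n) is the number of distinct prime factors. Applying: μ(247) = 1.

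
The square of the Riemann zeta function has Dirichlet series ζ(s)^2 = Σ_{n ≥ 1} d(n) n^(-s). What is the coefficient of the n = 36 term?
d(36) = 9

ζ(s)^2 = (Σ 1/m^s)(Σ 1/k^s). The coefficient of 1/n^s in the product is the number of ordered pairs (m, k) with mk = n, which equals d(n). For n = 36, divisors are [1, 2, 3, 4, 6, 9, 12, 18, 36], so d(36) = 9.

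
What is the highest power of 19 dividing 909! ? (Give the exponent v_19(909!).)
v_19(909!) = 49

Legendre's formula: v_p(n!) = Σ_{k ≥ 1} ⌊n / p^k⌋. For p = 19, n = 909, the terms are:
  ⌊909/19^1⌋ = ⌊909/19⌋ = 47
  ⌊909/19^2⌋ = ⌊909/361⌋ = 2
(the next term ⌊909/19^3⌋ = 0, terminating the sum). Summing: v_19(909!) = 47 + 2 = 49.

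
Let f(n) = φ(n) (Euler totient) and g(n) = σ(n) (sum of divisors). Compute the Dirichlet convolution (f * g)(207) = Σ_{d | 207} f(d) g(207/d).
(φ * σ)(207) = 1242

Divisors of 207: [1, 3, 9, 23, 69, 207]. For each d | 207:
  d = 1: φ(1) · σ(207/1) = 1 · 312 = 312
  d = 3: φ(3) · σ(207/3) = 2 · 96 = 192
  d = 9: φ(9) · σ(207/9) = 6 · 24 = 144
  d = 23: φ(23) · σ(207/23) = 22 · 13 = 286
  d = 69: φ(69) · σ(207/69) = 44 · 4 = 176
  d = 207: φ(207) · σ(207/207) = 132 · 1 = 132
Summing: (φ * σ)(207) = 312 + 192 + 144 + 286 + 176 + 132 = 1242.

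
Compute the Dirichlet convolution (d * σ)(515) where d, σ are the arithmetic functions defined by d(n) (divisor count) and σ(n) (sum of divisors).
(d * σ)(515) = 848

Divisors of 515: [1, 5, 103, 515]. For each d | 515:
  d = 1: d(1) · σ(515/1) = 1 · 624 = 624
  d = 5: d(5) · σ(515/5) = 2 · 104 = 208
  d = 103: d(103) · σ(515/103) = 2 · 6 = 12
  d = 515: d(515) · σ(515/515) = 4 · 1 = 4
Summing: (d * σ)(515) = 624 + 208 + 12 + 4 = 848.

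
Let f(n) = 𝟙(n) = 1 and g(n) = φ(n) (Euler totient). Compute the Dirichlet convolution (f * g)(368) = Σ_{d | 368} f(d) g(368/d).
(𝟙 * φ)(368) = 368

Divisors of 368: [1, 2, 4, 8, 16, 23, 46, 92, 184, 368]. For each d | 368:
  d = 1: 𝟙(1) · φ(368/1) = 1 · 176 = 176
  d = 2: 𝟙(2) · φ(368/2) = 1 · 88 = 88
  d = 4: 𝟙(4) · φ(368/4) = 1 · 44 = 44
  d = 8: 𝟙(8) · φ(368/8) = 1 · 22 = 22
  d = 16: 𝟙(16) · φ(368/16) = 1 · 22 = 22
  d = 23: 𝟙(23) · φ(368/23) = 1 · 8 = 8
  d = 46: 𝟙(46) · φ(368/46) = 1 · 4 = 4
  d = 92: 𝟙(92) · φ(368/92) = 1 · 2 = 2
  d = 184: 𝟙(184) · φ(368/184) = 1 · 1 = 1
  d = 368: 𝟙(368) · φ(368/368) = 1 · 1 = 1
Summing: (𝟙 * φ)(368) = 176 + 88 + 44 + 22 + 22 + 8 + 4 + 2 + 1 + 1 = 368.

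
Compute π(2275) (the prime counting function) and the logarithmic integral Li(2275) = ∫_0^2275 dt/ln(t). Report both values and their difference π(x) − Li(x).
π(2275) = 338;  Li(2275) ≈ 350.68;  π(x) − Li(x) ≈ -12.68.

Direct count of primes ≤ 2275 gives π(2275) = 338. Numerical evaluation of the logarithmic integral gives Li(2275) ≈ 350.68. The difference π(x) − Li(x) ≈ -12.68 is typically negative for small/moderate x (Li(x) overestimates), though Littlewood's theorem shows this sign changes infinitely often.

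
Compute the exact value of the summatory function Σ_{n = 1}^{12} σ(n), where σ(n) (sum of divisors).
Σ_{n ≤ 12} σ(n) = 127

Compute σ(n) for each 1 ≤ n ≤ 12: σ(1) = 1, σ(2) = 3, σ(3) = 4, σ(4) = 7, σ(5) = 6, σ(6) = 12, σ(7) = 8, σ(8) = 15, σ(9) = 13, σ(10) = 18, σ(11) = 12, σ(12) = 28. Summing all 12 values: 127. (Average order: Σ_{n ≤ x} σ(n) ~ (π²/12) x². For x = 12, (π²/12)·12² ≈ 118.44.)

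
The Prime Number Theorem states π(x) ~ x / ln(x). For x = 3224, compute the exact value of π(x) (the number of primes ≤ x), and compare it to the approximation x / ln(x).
π(3224) = 456;  x/ln(x) ≈ 399.09;  relative error ≈ 12.48%.

Directly count primes up to 3224: π(3224) = 456. The PNT approximation gives 3224/ln(3224) ≈ 3224/8.07838 ≈ 399.09. Relative error (π(x) − x/ln(x)) / π(x) ≈ 12.48%; the approximation is known to undercount slightly (Li(x) is a better estimate).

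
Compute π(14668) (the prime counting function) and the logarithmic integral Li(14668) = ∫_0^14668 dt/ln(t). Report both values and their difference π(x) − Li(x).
π(14668) = 1717;  Li(14668) ≈ 1742.06;  π(x) − Li(x) ≈ -25.06.

Direct count of primes ≤ 14668 gives π(14668) = 1717. Numerical evaluation of the logarithmic integral gives Li(14668) ≈ 1742.06. The difference π(x) − Li(x) ≈ -25.06 is typically negative for small/moderate x (Li(x) overestimates), though Littlewood's theorem shows this sign changes infinitely often.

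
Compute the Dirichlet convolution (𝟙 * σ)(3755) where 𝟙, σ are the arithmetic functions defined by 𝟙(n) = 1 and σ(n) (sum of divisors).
(𝟙 * σ)(3755) = 5271

Divisors of 3755: [1, 5, 751, 3755]. For each d | 3755:
  d = 1: 𝟙(1) · σ(3755/1) = 1 · 4512 = 4512
  d = 5: 𝟙(5) · σ(3755/5) = 1 · 752 = 752
  d = 751: 𝟙(751) · σ(3755/751) = 1 · 6 = 6
  d = 3755: 𝟙(3755) · σ(3755/3755) = 1 · 1 = 1
Summing: (𝟙 * σ)(3755) = 4512 + 752 + 6 + 1 = 5271.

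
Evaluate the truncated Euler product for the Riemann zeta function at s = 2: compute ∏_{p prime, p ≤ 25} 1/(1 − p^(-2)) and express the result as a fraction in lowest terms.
∏ = 718188003533/440301256704

The primes p ≤ 25 are [2, 3, 5, 7, 11, 13, 17, 19, 23]. For each prime, (1 − 1/p^2)^(-1) = p^2 / (p^2 − 1). The product is (1 − 1/2^2)^(-1), (1 − 1/3^2)^(-1), (1 − 1/5^2)^(-1), (1 − 1/7^2)^(-1), (1 − 1/11^2)^(-1), (1 − 1/13^2)^(-1), (1 − 1/17^2)^(-1), (1 − 1/19^2)^(-1), (1 − 1/23^2)^(-1) = ∏ p^2 / (p^2 − 1) = 718188003533/440301256704.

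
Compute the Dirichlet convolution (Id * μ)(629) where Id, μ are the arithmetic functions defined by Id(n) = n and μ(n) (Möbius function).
(Id * μ)(629) = 576

Divisors of 629: [1, 17, 37, 629]. For each d | 629:
  d = 1: Id(1) · μ(629/1) = 1 · 1 = 1
  d = 17: Id(17) · μ(629/17) = 17 · -1 = -17
  d = 37: Id(37) · μ(629/37) = 37 · -1 = -37
  d = 629: Id(629) · μ(629/629) = 629 · 1 = 629
Summing: (Id * μ)(629) = 1 + -17 + -37 + 629 = 576.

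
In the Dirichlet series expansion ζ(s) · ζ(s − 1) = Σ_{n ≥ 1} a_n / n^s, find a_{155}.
σ(155) = 192

In the product (Σ m^0/m^s)(Σ k / k^s) = Σ (Σ_{d | n} d) / n^s, the coefficient of 1/n^s is σ(n) = Σ_{d | n} d. For n = 155, divisors are [1, 5, 31, 155]; summing: σ(155) = 192.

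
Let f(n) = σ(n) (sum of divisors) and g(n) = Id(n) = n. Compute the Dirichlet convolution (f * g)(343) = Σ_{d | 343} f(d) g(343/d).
(σ * Id)(343) = 1534

Divisors of 343: [1, 7, 49, 343]. For each d | 343:
  d = 1: σ(1) · Id(343/1) = 1 · 343 = 343
  d = 7: σ(7) · Id(343/7) = 8 · 49 = 392
  d = 49: σ(49) · Id(343/49) = 57 · 7 = 399
  d = 343: σ(343) · Id(343/343) = 400 · 1 = 400
Summing: (σ * Id)(343) = 343 + 392 + 399 + 400 = 1534.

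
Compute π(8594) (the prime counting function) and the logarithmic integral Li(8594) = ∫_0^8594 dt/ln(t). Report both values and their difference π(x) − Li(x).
π(8594) = 1069;  Li(8594) ≈ 1092.25;  π(x) − Li(x) ≈ -23.25.

Direct count of primes ≤ 8594 gives π(8594) = 1069. Numerical evaluation of the logarithmic integral gives Li(8594) ≈ 1092.25. The difference π(x) − Li(x) ≈ -23.25 is typically negative for small/moderate x (Li(x) overestimates), though Littlewood's theorem shows this sign changes infinitely often.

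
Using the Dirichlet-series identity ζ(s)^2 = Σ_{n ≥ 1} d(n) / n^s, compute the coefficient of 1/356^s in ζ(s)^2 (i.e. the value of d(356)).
d(356) = 6

ζ(s)^2 = (Σ 1/m^s)(Σ 1/k^s). The coefficient of 1/n^s in the product is the number of ordered pairs (m, k) with mk = n, which equals d(n). For n = 356, divisors are [1, 2, 4, 89, 178, 356], so d(356) = 6.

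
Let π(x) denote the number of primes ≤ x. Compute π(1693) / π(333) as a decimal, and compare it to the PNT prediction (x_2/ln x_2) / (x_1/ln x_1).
π(1693)/π(333) = 264/67 ≈ 3.9403;  PNT prediction ≈ 3.9720.

π(333) = 67 and π(1693) = 264, so π(1693)/π(333) ≈ 3.9403. The PNT-predicted ratio is (1693/ln(1693)) / (333/ln(333)) ≈ 3.9720. The two agree to within a few percent, as expected.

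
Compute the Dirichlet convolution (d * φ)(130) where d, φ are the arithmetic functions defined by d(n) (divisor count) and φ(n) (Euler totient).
(d * φ)(130) = 252

Divisors of 130: [1, 2, 5, 10, 13, 26, 65, 130]. For each d | 130:
  d = 1: d(1) · φ(130/1) = 1 · 48 = 48
  d = 2: d(2) · φ(130/2) = 2 · 48 = 96
  d = 5: d(5) · φ(130/5) = 2 · 12 = 24
  d = 10: d(10) · φ(130/10) = 4 · 12 = 48
  d = 13: d(13) · φ(130/13) = 2 · 4 = 8
  d = 26: d(26) · φ(130/26) = 4 · 4 = 16
  d = 65: d(65) · φ(130/65) = 4 · 1 = 4
  d = 130: d(130) · φ(130/130) = 8 · 1 = 8
Summing: (d * φ)(130) = 48 + 96 + 24 + 48 + 8 + 16 + 4 + 8 = 252.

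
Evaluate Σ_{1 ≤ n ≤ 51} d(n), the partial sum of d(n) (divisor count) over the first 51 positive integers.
Σ_{n ≤ 51} d(n) = 211

Compute d(n) for each 1 ≤ n ≤ 51: d(1) = 1, d(2) = 2, d(3) = 2, d(4) = 3, d(5) = 2, d(6) = 4, d(7) = 2, d(8) = 4, d(9) = 3, d(10) = 4, d(11) = 2, d(12) = 6, d(13) = 2, d(14) = 4, d(15) = 4, d(16) = 5, d(17) = 2, d(18) = 6, d(19) = 2, d(20) = 6, d(21) = 4, d(22) = 4, d(23) = 2, d(24) = 8, d(25) = 3, d(26) = 4, d(27) = 4, d(28) = 6, d(29) = 2, d(30) = 8, d(31) = 2, d(32) = 6, d(33) = 4, d(34) = 4, d(35) = 4, d(36) = 9, d(37) = 2, d(38) = 4, d(39) = 4, d(40) = 8, d(41) = 2, d(42) = 8, d(43) = 2, d(44) = 6, d(45) = 6, d(46) = 4, d(47) = 2, d(48) = 10, d(49) = 3, d(50) = 6, d(51) = 4. Summing all 51 values: 211. (Dirichlet's divisor formula: Σ_{n ≤ x} d(n) = x ln(x) + (2γ − 1) x + O(√x). For x = 51, the asymptotic estimate is ≈ 208.40.)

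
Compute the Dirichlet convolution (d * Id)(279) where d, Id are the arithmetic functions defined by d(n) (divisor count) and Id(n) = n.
(d * Id)(279) = 594

Divisors of 279: [1, 3, 9, 31, 93, 279]. For each d | 279:
  d = 1: d(1) · Id(279/1) = 1 · 279 = 279
  d = 3: d(3) · Id(279/3) = 2 · 93 = 186
  d = 9: d(9) · Id(279/9) = 3 · 31 = 93
  d = 31: d(31) · Id(279/31) = 2 · 9 = 18
  d = 93: d(93) · Id(279/93) = 4 · 3 = 12
  d = 279: d(279) · Id(279/279) = 6 · 1 = 6
Summing: (d * Id)(279) = 279 + 186 + 93 + 18 + 12 + 6 = 594.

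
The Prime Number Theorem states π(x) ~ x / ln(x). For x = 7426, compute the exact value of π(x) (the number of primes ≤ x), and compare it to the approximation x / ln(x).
π(7426) = 941;  x/ln(x) ≈ 833.19;  relative error ≈ 11.46%.

Directly count primes up to 7426: π(7426) = 941. The PNT approximation gives 7426/ln(7426) ≈ 7426/8.91274 ≈ 833.19. Relative error (π(x) − x/ln(x)) / π(x) ≈ 11.46%; the approximation is known to undercount slightly (Li(x) is a better estimate).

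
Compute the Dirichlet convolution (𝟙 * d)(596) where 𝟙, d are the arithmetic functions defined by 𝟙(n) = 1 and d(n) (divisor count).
(𝟙 * d)(596) = 18

Divisors of 596: [1, 2, 4, 149, 298, 596]. For each d | 596:
  d = 1: 𝟙(1) · d(596/1) = 1 · 6 = 6
  d = 2: 𝟙(2) · d(596/2) = 1 · 4 = 4
  d = 4: 𝟙(4) · d(596/4) = 1 · 2 = 2
  d = 149: 𝟙(149) · d(596/149) = 1 · 3 = 3
  d = 298: 𝟙(298) · d(596/298) = 1 · 2 = 2
  d = 596: 𝟙(596) · d(596/596) = 1 · 1 = 1
Summing: (𝟙 * d)(596) = 6 + 4 + 2 + 3 + 2 + 1 = 18.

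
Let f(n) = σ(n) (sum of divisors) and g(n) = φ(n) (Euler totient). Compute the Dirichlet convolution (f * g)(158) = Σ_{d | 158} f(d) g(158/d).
(σ * φ)(158) = 632

Divisors of 158: [1, 2, 79, 158]. For each d | 158:
  d = 1: σ(1) · φ(158/1) = 1 · 78 = 78
  d = 2: σ(2) · φ(158/2) = 3 · 78 = 234
  d = 79: σ(79) · φ(158/79) = 80 · 1 = 80
  d = 158: σ(158) · φ(158/158) = 240 · 1 = 240
Summing: (σ * φ)(158) = 78 + 234 + 80 + 240 = 632.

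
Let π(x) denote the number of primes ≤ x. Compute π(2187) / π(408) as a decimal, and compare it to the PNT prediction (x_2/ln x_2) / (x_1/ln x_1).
π(2187)/π(408) = 327/79 ≈ 4.1392;  PNT prediction ≈ 4.1900.

π(408) = 79 and π(2187) = 327, so π(2187)/π(408) ≈ 4.1392. The PNT-predicted ratio is (2187/ln(2187)) / (408/ln(408)) ≈ 4.1900. The two agree to within a few percent, as expected.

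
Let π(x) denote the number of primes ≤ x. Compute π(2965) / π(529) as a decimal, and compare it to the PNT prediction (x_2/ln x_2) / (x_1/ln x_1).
π(2965)/π(529) = 427/99 ≈ 4.3131;  PNT prediction ≈ 4.3965.

π(529) = 99 and π(2965) = 427, so π(2965)/π(529) ≈ 4.3131. The PNT-predicted ratio is (2965/ln(2965)) / (529/ln(529)) ≈ 4.3965. The two agree to within a few percent, as expected.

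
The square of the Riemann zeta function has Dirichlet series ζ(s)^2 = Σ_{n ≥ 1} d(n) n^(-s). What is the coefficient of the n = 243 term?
d(243) = 6

ζ(s)^2 = (Σ 1/m^s)(Σ 1/k^s). The coefficient of 1/n^s in the product is the number of ordered pairs (m, k) with mk = n, which equals d(n). For n = 243, divisors are [1, 3, 9, 27, 81, 243], so d(243) = 6.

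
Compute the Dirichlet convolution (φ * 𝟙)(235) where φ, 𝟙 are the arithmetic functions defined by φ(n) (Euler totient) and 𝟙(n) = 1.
(φ * 𝟙)(235) = 235

Divisors of 235: [1, 5, 47, 235]. For each d | 235:
  d = 1: φ(1) · 𝟙(235/1) = 1 · 1 = 1
  d = 5: φ(5) · 𝟙(235/5) = 4 · 1 = 4
  d = 47: φ(47) · 𝟙(235/47) = 46 · 1 = 46
  d = 235: φ(235) · 𝟙(235/235) = 184 · 1 = 184
Summing: (φ * 𝟙)(235) = 1 + 4 + 46 + 184 = 235.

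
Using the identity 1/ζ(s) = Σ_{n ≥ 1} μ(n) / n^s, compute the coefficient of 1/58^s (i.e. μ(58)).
μ(58) = 1

Factor n = 58 = 2 · 29. μ(n) = 0 if any exponent ≥ 2 (not squarefree); otherwise μ(n) = (−1)^{ω(n)} where ω(n) is the number of distinct prime factors. Applying: μ(58) = 1.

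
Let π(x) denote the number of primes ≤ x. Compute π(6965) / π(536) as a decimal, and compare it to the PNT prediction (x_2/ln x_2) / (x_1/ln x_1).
π(6965)/π(536) = 894/99 ≈ 9.0303;  PNT prediction ≈ 9.2284.

π(536) = 99 and π(6965) = 894, so π(6965)/π(536) ≈ 9.0303. The PNT-predicted ratio is (6965/ln(6965)) / (536/ln(536)) ≈ 9.2284. The two agree to within a few percent, as expected.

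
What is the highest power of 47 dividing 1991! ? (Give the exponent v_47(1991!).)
v_47(1991!) = 42

Legendre's formula: v_p(n!) = Σ_{k ≥ 1} ⌊n / p^k⌋. For p = 47, n = 1991, the terms are:
  ⌊1991/47^1⌋ = ⌊1991/47⌋ = 42
(the next term ⌊1991/47^2⌋ = 0, terminating the sum). Summing: v_47(1991!) = 42 = 42.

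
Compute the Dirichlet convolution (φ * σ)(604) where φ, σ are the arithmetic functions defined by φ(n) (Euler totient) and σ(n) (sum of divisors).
(φ * σ)(604) = 3624

Divisors of 604: [1, 2, 4, 151, 302, 604]. For each d | 604:
  d = 1: φ(1) · σ(604/1) = 1 · 1064 = 1064
  d = 2: φ(2) · σ(604/2) = 1 · 456 = 456
  d = 4: φ(4) · σ(604/4) = 2 · 152 = 304
  d = 151: φ(151) · σ(604/151) = 150 · 7 = 1050
  d = 302: φ(302) · σ(604/302) = 150 · 3 = 450
  d = 604: φ(604) · σ(604/604) = 300 · 1 = 300
Summing: (φ * σ)(604) = 1064 + 456 + 304 + 1050 + 450 + 300 = 3624.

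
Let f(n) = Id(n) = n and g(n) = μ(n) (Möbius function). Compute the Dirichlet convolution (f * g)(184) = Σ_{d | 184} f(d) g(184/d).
(Id * μ)(184) = 88

Divisors of 184: [1, 2, 4, 8, 23, 46, 92, 184]. For each d | 184:
  d = 1: Id(1) · μ(184/1) = 1 · 0 = 0
  d = 2: Id(2) · μ(184/2) = 2 · 0 = 0
  d = 4: Id(4) · μ(184/4) = 4 · 1 = 4
  d = 8: Id(8) · μ(184/8) = 8 · -1 = -8
  d = 23: Id(23) · μ(184/23) = 23 · 0 = 0
  d = 46: Id(46) · μ(184/46) = 46 · 0 = 0
  d = 92: Id(92) · μ(184/92) = 92 · -1 = -92
  d = 184: Id(184) · μ(184/184) = 184 · 1 = 184
Summing: (Id * μ)(184) = 0 + 0 + 4 + -8 + 0 + 0 + -92 + 184 = 88.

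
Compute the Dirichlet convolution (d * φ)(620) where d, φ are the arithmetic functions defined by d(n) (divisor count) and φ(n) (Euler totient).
(d * φ)(620) = 1344

Divisors of 620: [1, 2, 4, 5, 10, 20, 31, 62, 124, 155, 310, 620]. For each d | 620:
  d = 1: d(1) · φ(620/1) = 1 · 240 = 240
  d = 2: d(2) · φ(620/2) = 2 · 120 = 240
  d = 4: d(4) · φ(620/4) = 3 · 120 = 360
  d = 5: d(5) · φ(620/5) = 2 · 60 = 120
  d = 10: d(10) · φ(620/10) = 4 · 30 = 120
  d = 20: d(20) · φ(620/20) = 6 · 30 = 180
  d = 31: d(31) · φ(620/31) = 2 · 8 = 16
  d = 62: d(62) · φ(620/62) = 4 · 4 = 16
  d = 124: d(124) · φ(620/124) = 6 · 4 = 24
  d = 155: d(155) · φ(620/155) = 4 · 2 = 8
  d = 310: d(310) · φ(620/310) = 8 · 1 = 8
  d = 620: d(620) · φ(620/620) = 12 · 1 = 12
Summing: (d * φ)(620) = 240 + 240 + 360 + 120 + 120 + 180 + 16 + 16 + 24 + 8 + 8 + 12 = 1344.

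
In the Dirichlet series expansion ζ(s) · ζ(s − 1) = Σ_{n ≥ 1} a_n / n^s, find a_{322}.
σ(322) = 576

In the product (Σ m^0/m^s)(Σ k / k^s) = Σ (Σ_{d | n} d) / n^s, the coefficient of 1/n^s is σ(n) = Σ_{d | n} d. For n = 322, divisors are [1, 2, 7, 14, 23, 46, 161, 322]; summing: σ(322) = 576.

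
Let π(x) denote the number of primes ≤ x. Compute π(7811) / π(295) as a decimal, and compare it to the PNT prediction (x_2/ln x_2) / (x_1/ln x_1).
π(7811)/π(295) = 987/62 ≈ 15.9194;  PNT prediction ≈ 16.7996.

π(295) = 62 and π(7811) = 987, so π(7811)/π(295) ≈ 15.9194. The PNT-predicted ratio is (7811/ln(7811)) / (295/ln(295)) ≈ 16.7996. The two agree to within a few percent, as expected.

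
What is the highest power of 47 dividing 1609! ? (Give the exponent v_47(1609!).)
v_47(1609!) = 34

Legendre's formula: v_p(n!) = Σ_{k ≥ 1} ⌊n / p^k⌋. For p = 47, n = 1609, the terms are:
  ⌊1609/47^1⌋ = ⌊1609/47⌋ = 34
(the next term ⌊1609/47^2⌋ = 0, terminating the sum). Summing: v_47(1609!) = 34 = 34.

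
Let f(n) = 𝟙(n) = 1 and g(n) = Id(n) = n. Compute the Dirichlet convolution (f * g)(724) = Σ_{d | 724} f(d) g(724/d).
(𝟙 * Id)(724) = 1274

Divisors of 724: [1, 2, 4, 181, 362, 724]. For each d | 724:
  d = 1: 𝟙(1) · Id(724/1) = 1 · 724 = 724
  d = 2: 𝟙(2) · Id(724/2) = 1 · 362 = 362
  d = 4: 𝟙(4) · Id(724/4) = 1 · 181 = 181
  d = 181: 𝟙(181) · Id(724/181) = 1 · 4 = 4
  d = 362: 𝟙(362) · Id(724/362) = 1 · 2 = 2
  d = 724: 𝟙(724) · Id(724/724) = 1 · 1 = 1
Summing: (𝟙 * Id)(724) = 724 + 362 + 181 + 4 + 2 + 1 = 1274.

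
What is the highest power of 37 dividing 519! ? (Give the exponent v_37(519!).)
v_37(519!) = 14

Legendre's formula: v_p(n!) = Σ_{k ≥ 1} ⌊n / p^k⌋. For p = 37, n = 519, the terms are:
  ⌊519/37^1⌋ = ⌊519/37⌋ = 14
(the next term ⌊519/37^2⌋ = 0, terminating the sum). Summing: v_37(519!) = 14 = 14.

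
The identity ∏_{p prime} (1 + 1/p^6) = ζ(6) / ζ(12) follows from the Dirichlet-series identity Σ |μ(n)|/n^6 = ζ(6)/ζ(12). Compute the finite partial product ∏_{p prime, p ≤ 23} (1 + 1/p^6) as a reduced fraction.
∏ = 1528148900144746288585670319214284020/1502467574555591484127420211226932553

The primes p ≤ 23 are [2, 3, 5, 7, 11, 13, 17, 19, 23]. For each, (1 + 1/p^6) = (p^6 + 1)/p^6. Multiplying these fractions over p ∈ [2, 3, 5, 7, 11, 13, 17, 19, 23] gives 1528148900144746288585670319214284020/1502467574555591484127420211226932553. (In the limit P → ∞ this tends to ζ(6)/ζ(12).)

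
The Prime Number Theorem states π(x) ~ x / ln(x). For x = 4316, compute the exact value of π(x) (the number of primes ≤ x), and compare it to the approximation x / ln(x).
π(4316) = 590;  x/ln(x) ≈ 515.65;  relative error ≈ 12.60%.

Directly count primes up to 4316: π(4316) = 590. The PNT approximation gives 4316/ln(4316) ≈ 4316/8.37008 ≈ 515.65. Relative error (π(x) − x/ln(x)) / π(x) ≈ 12.60%; the approximation is known to undercount slightly (Li(x) is a better estimate).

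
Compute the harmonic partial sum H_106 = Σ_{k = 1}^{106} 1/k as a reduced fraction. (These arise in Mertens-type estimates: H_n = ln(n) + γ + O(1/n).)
H_106 = 760893664482154975191407476065305792641722041/145060212702939779988529042870810778780278080

Direct summation: H_106 = 1 + 1/2 + ... + 1/106. The least common denominator is lcm(1, ..., 106) = 725301063514698899942645214354053893901390400; over this denominator the numerator is 725301063514698899942645214354053893901390400 + 362650531757349449971322607177026946950695200 + 241767021171566299980881738118017964633796800 + 181325265878674724985661303588513473475347600 + 145060212702939779988529042870810778780278080 + 120883510585783149990440869059008982316898400 + 103614437644956985706092173479150556271627200 + 90662632939337362492830651794256736737673800 + 80589007057188766660293912706005988211265600 + 72530106351469889994264521435405389390139040 + 65936460319518081812967746759459444900126400 + 60441755292891574995220434529504491158449200 + 55792389501130684610972708796465684146260800 + 51807218822478492853046086739575278135813600 + 48353404234313259996176347623603592926759360 + 45331316469668681246415325897128368368836900 + 42664768442041111761332071432591405523611200 + 40294503528594383330146956353002994105632800 + 38173740184984152628560274439687047047441600 + 36265053175734944997132260717702694695069520 + 34538145881652328568697391159716852090542400 + 32968230159759040906483873379729722450063200 + 31534828848465169562723704971915386691364800 + 30220877646445787497610217264752245579224600 + 29012042540587955997705808574162155756055616 + 27896194750565342305486354398232842073130400 + 26863002352396255553431304235335329403755200 + 25903609411239246426523043369787639067906800 + 25010381500506858618711903943243237720737600 + 24176702117156629998088173811801796463379680 + 23396808500474158062665974656582383674238400 + 22665658234834340623207662948564184184418450 + 21978820106506027270989248919819814966708800 + 21332384221020555880666035716295702761805600 + 20722887528991397141218434695830111254325440 + 20147251764297191665073478176501497052816400 + 19602731446343213511963384171731186321659200 + 19086870092492076314280137219843523523720800 + 18597463167043561536990902932155228048753600 + 18132526587867472498566130358851347347534760 + 17690269841821924388845005228147655948814400 + 17269072940826164284348695579858426045271200 + 16867466593365090696340586380326834741892800 + 16484115079879520453241936689864861225031600 + 16117801411437753332058782541201197642253120 + 15767414424232584781361852485957693345682400 + 15431937521589338296652025837320295614923200 + 15110438823222893748805108632376122789612300 + 14802062520708140815156024782735793753089600 + 14506021270293977998852904287081077878027808 + 14221589480680370587110690477530468507870400 + 13948097375282671152743177199116421036565200 + 13684925726692432074389532346302903658516800 + 13431501176198127776715652117667664701877600 + 13187292063903616362593549351891888980025280 + 12951804705619623213261521684893819533953400 + 12724580061661384209520091479895682349147200 + 12505190750253429309355951971621618860368800 + 12293238364655913558349918887356845659345600 + 12088351058578314999044086905900898231689840 + 11890181369093424589223692038591047441006400 + 11698404250237079031332987328291191837119200 + 11512715293884109522899130386572284030180800 + 11332829117417170311603831474282092092209225 + 11158477900226136922194541759293136829252160 + 10989410053253013635494624459909907483354400 + 10825389007682073133472316632150058117931200 + 10666192110510277940333017858147851380902800 + 10511609616155056520907901657305128897121600 + 10361443764495698570609217347915055627162720 + 10215507936826745069614721328930336533822400 + 10073625882148595832536739088250748526408200 + 9935631007050669862228016634987039642484800 + 9801365723171606755981692085865593160829600 + 9670680846862651999235269524720718585351872 + 9543435046246038157140068609921761761860400 + 9419494331359725973281106679922777842875200 + 9298731583521780768495451466077614024376800 + 9181026120439226581552471067772834100017600 + 9066263293933736249283065179425673673767380 + 8954334117465418517810434745111776467918400 + 8845134920910962194422502614073827974407200 + 8738567030297577107742713425952456553028800 + 8634536470413082142174347789929213022635600 + 8532953688408222352266414286518281104722240 + 8433733296682545348170293190163417370946400 + 8336793833502286206237301314414412573579200 + 8242057539939760226620968344932430612515800 + 8149450151850549437557811397236560605633600 + 8058900705718876666029391270600598821126560 + 7970341357304383515853244113780812020894400 + 7883707212116292390680926242978846672841200 + 7798936166824719354221991552194127891412800 + 7715968760794669148326012918660147807461600 + 7634748036996830525712054887937409409488320 + 7555219411611446874402554316188061394806150 + 7477330551697926803532424890247978287643200 + 7401031260354070407578012391367896876544800 + 7326273368835342423663082973273271655569600 + 7253010635146988999426452143540538939013904 + 7181198648660385147946982320337167266350400 + 7110794740340185293555345238765234253935200 + 7041757898200960193617914702466542659236800 + 6974048687641335576371588599558210518282600 + 6907629176330465713739478231943370418108480 + 6842462863346216037194766173151451829258400 = 3804468322410774875957037380326528963208610205, so H_106 = 3804468322410774875957037380326528963208610205/725301063514698899942645214354053893901390400; reducing by gcd(3804468322410774875957037380326528963208610205, 725301063514698899942645214354053893901390400) = 5 gives 760893664482154975191407476065305792641722041/145060212702939779988529042870810778780278080 ≈ 5.24536. (The PNT-adjacent estimate ln(106) + γ ≈ 5.24065 matches within O(1/n).)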